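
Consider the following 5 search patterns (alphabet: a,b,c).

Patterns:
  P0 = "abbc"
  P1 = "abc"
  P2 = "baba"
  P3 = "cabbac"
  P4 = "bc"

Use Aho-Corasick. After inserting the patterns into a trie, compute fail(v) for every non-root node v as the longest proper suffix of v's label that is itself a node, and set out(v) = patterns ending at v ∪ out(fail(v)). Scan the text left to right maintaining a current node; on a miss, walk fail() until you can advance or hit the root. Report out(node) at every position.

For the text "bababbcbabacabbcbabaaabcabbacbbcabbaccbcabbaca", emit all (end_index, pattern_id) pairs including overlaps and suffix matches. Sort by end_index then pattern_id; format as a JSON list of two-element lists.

Build:
Trie nodes:
  0='ε' goto a→1 b→6 c→10
  1='a' goto b→2
  2='ab' goto b→3 c→5
  3='abb' goto c→4
  4='abbc' goto ·  [P0 ends]
  5='abc' goto ·  [P1 ends]
  6='b' goto a→7 c→16
  7='ba' goto b→8
  8='bab' goto a→9
  9='baba' goto ·  [P2 ends]
  10='c' goto a→11
  11='ca' goto b→12
  12='cab' goto b→13
  13='cabb' goto a→14
  14='cabba' goto c→15
  15='cabbac' goto ·  [P3 ends]
  16='bc' goto ·  [P4 ends]

BFS fail/out derivation:
  fail(1) 'a': from fail(0)=0 chase 'a': 0 ⇒ 0;  out=∅∪out(0)=∅
  fail(6) 'b': from fail(0)=0 chase 'b': 0 ⇒ 0;  out=∅∪out(0)=∅
  fail(10) 'c': from fail(0)=0 chase 'c': 0 ⇒ 0;  out=∅∪out(0)=∅
  fail(2) 'ab': from fail(1)=0 chase 'b': 0 ⇒ 6;  out=∅∪out(6)=∅
  fail(7) 'ba': from fail(6)=0 chase 'a': 0 ⇒ 1;  out=∅∪out(1)=∅
  fail(11) 'ca': from fail(10)=0 chase 'a': 0 ⇒ 1;  out=∅∪out(1)=∅
  fail(16) 'bc': from fail(6)=0 chase 'c': 0 ⇒ 10;  out={4}∪out(10)={4}
  fail(3) 'abb': from fail(2)=6 chase 'b': 6→0 ⇒ 6;  out=∅∪out(6)=∅
  fail(5) 'abc': from fail(2)=6 chase 'c': 6 ⇒ 16;  out={1}∪out(16)={1,4}
  fail(8) 'bab': from fail(7)=1 chase 'b': 1 ⇒ 2;  out=∅∪out(2)=∅
  fail(12) 'cab': from fail(11)=1 chase 'b': 1 ⇒ 2;  out=∅∪out(2)=∅
  fail(4) 'abbc': from fail(3)=6 chase 'c': 6 ⇒ 16;  out={0}∪out(16)={0,4}
  fail(9) 'baba': from fail(8)=2 chase 'a': 2→6 ⇒ 7;  out={2}∪out(7)={2}
  fail(13) 'cabb': from fail(12)=2 chase 'b': 2 ⇒ 3;  out=∅∪out(3)=∅
  fail(14) 'cabba': from fail(13)=3 chase 'a': 3→6 ⇒ 7;  out=∅∪out(7)=∅
  fail(15) 'cabbac': from fail(14)=7 chase 'c': 7→1→0 ⇒ 10;  out={3}∪out(10)={3}

Run:
i=0 'b': node 0→6
i=1 'a': node 6→7
i=2 'b': node 7→8
i=3 'a': node 8→9  → match P2@[0:3]
i=4 'b': node 9→8 ·f
i=5 'b': node 8→3 ·f
i=6 'c': node 3→4  → match P0@[3:6],P4@[5:6]
i=7 'b': node 4→6 ·f
i=8 'a': node 6→7
i=9 'b': node 7→8
i=10 'a': node 8→9  → match P2@[7:10]
i=11 'c': node 9→10 ·f
i=12 'a': node 10→11
i=13 'b': node 11→12
i=14 'b': node 12→13
i=15 'c': node 13→4 ·f  → match P0@[12:15],P4@[14:15]
i=16 'b': node 4→6 ·f
i=17 'a': node 6→7
i=18 'b': node 7→8
i=19 'a': node 8→9  → match P2@[16:19]
i=20 'a': node 9→1 ·f
i=21 'a': node 1→1 ·f
i=22 'b': node 1→2
i=23 'c': node 2→5  → match P1@[21:23],P4@[22:23]
i=24 'a': node 5→11 ·f
i=25 'b': node 11→12
i=26 'b': node 12→13
i=27 'a': node 13→14
i=28 'c': node 14→15  → match P3@[23:28]
i=29 'b': node 15→6 ·f
i=30 'b': node 6→6 ·f
i=31 'c': node 6→16  → match P4@[30:31]
i=32 'a': node 16→11 ·f
i=33 'b': node 11→12
i=34 'b': node 12→13
i=35 'a': node 13→14
i=36 'c': node 14→15  → match P3@[31:36]
i=37 'c': node 15→10 ·f
i=38 'b': node 10→6 ·f
i=39 'c': node 6→16  → match P4@[38:39]
i=40 'a': node 16→11 ·f
i=41 'b': node 11→12
i=42 'b': node 12→13
i=43 'a': node 13→14
i=44 'c': node 14→15  → match P3@[39:44]
i=45 'a': node 15→11 ·f

Matches: [[3,2],[6,0],[6,4],[10,2],[15,0],[15,4],[19,2],[23,1],[23,4],[28,3],[31,4],[36,3],[39,4],[44,3]]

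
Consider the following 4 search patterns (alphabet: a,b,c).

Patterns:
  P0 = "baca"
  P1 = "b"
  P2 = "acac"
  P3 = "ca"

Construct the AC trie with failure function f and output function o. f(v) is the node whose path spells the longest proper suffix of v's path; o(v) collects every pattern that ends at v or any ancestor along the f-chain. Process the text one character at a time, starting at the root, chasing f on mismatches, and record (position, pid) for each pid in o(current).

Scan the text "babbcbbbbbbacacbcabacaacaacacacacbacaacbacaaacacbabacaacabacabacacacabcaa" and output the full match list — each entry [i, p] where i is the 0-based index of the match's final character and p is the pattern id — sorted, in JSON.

Construct AC machine:
Trie (insert patterns):
  n0 'ε': a→5 b→1 c→9
  n1 'b': a→2  [P1 ends]
  n2 'ba': c→3
  n3 'bac': a→4
  n4 'baca': ·  [P0 ends]
  n5 'a': c→6
  n6 'ac': a→7
  n7 'aca': c→8
  n8 'acac': ·  [P2 ends]
  n9 'c': a→10
  n10 'ca': ·  [P3 ends]

Failure links (BFS by depth):
  fail(1) 'b': from fail(0)=0 chase 'b': 0 ⇒ 0;  out={1}∪out(0)={1}
  fail(5) 'a': from fail(0)=0 chase 'a': 0 ⇒ 0;  out=∅∪out(0)=∅
  fail(9) 'c': from fail(0)=0 chase 'c': 0 ⇒ 0;  out=∅∪out(0)=∅
  fail(2) 'ba': from fail(1)=0 chase 'a': 0 ⇒ 5;  out=∅∪out(5)=∅
  fail(6) 'ac': from fail(5)=0 chase 'c': 0 ⇒ 9;  out=∅∪out(9)=∅
  fail(10) 'ca': from fail(9)=0 chase 'a': 0 ⇒ 5;  out={3}∪out(5)={3}
  fail(3) 'bac': from fail(2)=5 chase 'c': 5 ⇒ 6;  out=∅∪out(6)=∅
  fail(7) 'aca': from fail(6)=9 chase 'a': 9 ⇒ 10;  out=∅∪out(10)={3}
  fail(4) 'baca': from fail(3)=6 chase 'a': 6 ⇒ 7;  out={0}∪out(7)={0,3}
  fail(8) 'acac': from fail(7)=10 chase 'c': 10→5 ⇒ 6;  out={2}∪out(6)={2}

Text stream:
[0] read 'b'  n0⇒n1  emit P1@[0:0]
[1] read 'a'  n1⇒n2
[2] read 'b'  n2⇒n1 (via fail)  emit P1@[2:2]
[3] read 'b'  n1⇒n1 (via fail)  emit P1@[3:3]
[4] read 'c'  n1⇒n9 (via fail)
[5] read 'b'  n9⇒n1 (via fail)  emit P1@[5:5]
[6] read 'b'  n1⇒n1 (via fail)  emit P1@[6:6]
[7] read 'b'  n1⇒n1 (via fail)  emit P1@[7:7]
[8] read 'b'  n1⇒n1 (via fail)  emit P1@[8:8]
[9] read 'b'  n1⇒n1 (via fail)  emit P1@[9:9]
[10] read 'b'  n1⇒n1 (via fail)  emit P1@[10:10]
[11] read 'a'  n1⇒n2
[12] read 'c'  n2⇒n3
[13] read 'a'  n3⇒n4  emit P0@[10:13],P3@[12:13]
[14] read 'c'  n4⇒n8 (via fail)  emit P2@[11:14]
[15] read 'b'  n8⇒n1 (via fail)  emit P1@[15:15]
[16] read 'c'  n1⇒n9 (via fail)
[17] read 'a'  n9⇒n10  emit P3@[16:17]
[18] read 'b'  n10⇒n1 (via fail)  emit P1@[18:18]
[19] read 'a'  n1⇒n2
[20] read 'c'  n2⇒n3
[21] read 'a'  n3⇒n4  emit P0@[18:21],P3@[20:21]
[22] read 'a'  n4⇒n5 (via fail)
[23] read 'c'  n5⇒n6
[24] read 'a'  n6⇒n7  emit P3@[23:24]
[25] read 'a'  n7⇒n5 (via fail)
[26] read 'c'  n5⇒n6
[27] read 'a'  n6⇒n7  emit P3@[26:27]
[28] read 'c'  n7⇒n8  emit P2@[25:28]
[29] read 'a'  n8⇒n7 (via fail)  emit P3@[28:29]
[30] read 'c'  n7⇒n8  emit P2@[27:30]
[31] read 'a'  n8⇒n7 (via fail)  emit P3@[30:31]
[32] read 'c'  n7⇒n8  emit P2@[29:32]
[33] read 'b'  n8⇒n1 (via fail)  emit P1@[33:33]
[34] read 'a'  n1⇒n2
[35] read 'c'  n2⇒n3
[36] read 'a'  n3⇒n4  emit P0@[33:36],P3@[35:36]
[37] read 'a'  n4⇒n5 (via fail)
[38] read 'c'  n5⇒n6
[39] read 'b'  n6⇒n1 (via fail)  emit P1@[39:39]
[40] read 'a'  n1⇒n2
[41] read 'c'  n2⇒n3
[42] read 'a'  n3⇒n4  emit P0@[39:42],P3@[41:42]
[43] read 'a'  n4⇒n5 (via fail)
[44] read 'a'  n5⇒n5 (via fail)
[45] read 'c'  n5⇒n6
[46] read 'a'  n6⇒n7  emit P3@[45:46]
[47] read 'c'  n7⇒n8  emit P2@[44:47]
[48] read 'b'  n8⇒n1 (via fail)  emit P1@[48:48]
[49] read 'a'  n1⇒n2
[50] read 'b'  n2⇒n1 (via fail)  emit P1@[50:50]
[51] read 'a'  n1⇒n2
[52] read 'c'  n2⇒n3
[53] read 'a'  n3⇒n4  emit P0@[50:53],P3@[52:53]
[54] read 'a'  n4⇒n5 (via fail)
[55] read 'c'  n5⇒n6
[56] read 'a'  n6⇒n7  emit P3@[55:56]
[57] read 'b'  n7⇒n1 (via fail)  emit P1@[57:57]
[58] read 'a'  n1⇒n2
[59] read 'c'  n2⇒n3
[60] read 'a'  n3⇒n4  emit P0@[57:60],P3@[59:60]
[61] read 'b'  n4⇒n1 (via fail)  emit P1@[61:61]
[62] read 'a'  n1⇒n2
[63] read 'c'  n2⇒n3
[64] read 'a'  n3⇒n4  emit P0@[61:64],P3@[63:64]
[65] read 'c'  n4⇒n8 (via fail)  emit P2@[62:65]
[66] read 'a'  n8⇒n7 (via fail)  emit P3@[65:66]
[67] read 'c'  n7⇒n8  emit P2@[64:67]
[68] read 'a'  n8⇒n7 (via fail)  emit P3@[67:68]
[69] read 'b'  n7⇒n1 (via fail)  emit P1@[69:69]
[70] read 'c'  n1⇒n9 (via fail)
[71] read 'a'  n9⇒n10  emit P3@[70:71]
[72] read 'a'  n10⇒n5 (via fail)

Matches: [[0,1],[2,1],[3,1],[5,1],[6,1],[7,1],[8,1],[9,1],[10,1],[13,0],[13,3],[14,2],[15,1],[17,3],[18,1],[21,0],[21,3],[24,3],[27,3],[28,2],[29,3],[30,2],[31,3],[32,2],[33,1],[36,0],[36,3],[39,1],[42,0],[42,3],[46,3],[47,2],[48,1],[50,1],[53,0],[53,3],[56,3],[57,1],[60,0],[60,3],[61,1],[64,0],[64,3],[65,2],[66,3],[67,2],[68,3],[69,1],[71,3]]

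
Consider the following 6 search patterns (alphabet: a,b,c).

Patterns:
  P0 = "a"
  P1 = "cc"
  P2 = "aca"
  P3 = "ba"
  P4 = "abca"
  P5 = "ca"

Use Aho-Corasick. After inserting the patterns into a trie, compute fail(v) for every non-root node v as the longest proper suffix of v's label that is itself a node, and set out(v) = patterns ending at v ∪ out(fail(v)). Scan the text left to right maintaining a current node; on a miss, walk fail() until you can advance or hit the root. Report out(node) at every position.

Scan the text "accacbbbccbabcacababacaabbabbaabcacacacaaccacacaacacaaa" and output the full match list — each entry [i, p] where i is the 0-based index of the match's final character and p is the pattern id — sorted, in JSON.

Construct AC machine:
Trie nodes:
  n0 'ε': a→1 b→6 c→2
  n1 'a': b→8 c→4  [P0 ends]
  n2 'c': a→11 c→3
  n3 'cc': ·  [P1 ends]
  n4 'ac': a→5
  n5 'aca': ·  [P2 ends]
  n6 'b': a→7
  n7 'ba': ·  [P3 ends]
  n8 'ab': c→9
  n9 'abc': a→10
  n10 'abca': ·  [P4 ends]
  n11 'ca': ·  [P5 ends]

BFS fail/out derivation:
  n1('a'): parent n0 fail=0; on 'a' 0 → fail=0;  out {0}∪∅={0}
  n2('c'): parent n0 fail=0; on 'c' 0 → fail=0;  out ∅∪∅=∅
  n6('b'): parent n0 fail=0; on 'b' 0 → fail=0;  out ∅∪∅=∅
  n3('cc'): parent n2 fail=0; on 'c' 0 → fail=2;  out {1}∪∅={1}
  n4('ac'): parent n1 fail=0; on 'c' 0 → fail=2;  out ∅∪∅=∅
  n7('ba'): parent n6 fail=0; on 'a' 0 → fail=1;  out {3}∪{0}={0,3}
  n8('ab'): parent n1 fail=0; on 'b' 0 → fail=6;  out ∅∪∅=∅
  n11('ca'): parent n2 fail=0; on 'a' 0 → fail=1;  out {5}∪{0}={0,5}
  n5('aca'): parent n4 fail=2; on 'a' 2 → fail=11;  out {2}∪{0,5}={0,2,5}
  n9('abc'): parent n8 fail=6; on 'c' 6→0 → fail=2;  out ∅∪∅=∅
  n10('abca'): parent n9 fail=2; on 'a' 2 → fail=11;  out {4}∪{0,5}={0,4,5}

Run:
pos 0 'a': at 1  → match P0@[0:0]
pos 1 'c': at 4
pos 2 'c': at 3 ·f  → match P1@[1:2]
pos 3 'a': at 11 ·f  → match P0@[3:3],P5@[2:3]
pos 4 'c': at 4 ·f
pos 5 'b': at 6 ·f
pos 6 'b': at 6 ·f
pos 7 'b': at 6 ·f
pos 8 'c': at 2 ·f
pos 9 'c': at 3  → match P1@[8:9]
pos 10 'b': at 6 ·f
pos 11 'a': at 7  → match P0@[11:11],P3@[10:11]
pos 12 'b': at 8 ·f
pos 13 'c': at 9
pos 14 'a': at 10  → match P0@[14:14],P4@[11:14],P5@[13:14]
pos 15 'c': at 4 ·f
pos 16 'a': at 5  → match P0@[16:16],P2@[14:16],P5@[15:16]
pos 17 'b': at 8 ·f
pos 18 'a': at 7 ·f  → match P0@[18:18],P3@[17:18]
pos 19 'b': at 8 ·f
pos 20 'a': at 7 ·f  → match P0@[20:20],P3@[19:20]
pos 21 'c': at 4 ·f
pos 22 'a': at 5  → match P0@[22:22],P2@[20:22],P5@[21:22]
pos 23 'a': at 1 ·f  → match P0@[23:23]
pos 24 'b': at 8
pos 25 'b': at 6 ·f
pos 26 'a': at 7  → match P0@[26:26],P3@[25:26]
pos 27 'b': at 8 ·f
pos 28 'b': at 6 ·f
pos 29 'a': at 7  → match P0@[29:29],P3@[28:29]
pos 30 'a': at 1 ·f  → match P0@[30:30]
pos 31 'b': at 8
pos 32 'c': at 9
pos 33 'a': at 10  → match P0@[33:33],P4@[30:33],P5@[32:33]
pos 34 'c': at 4 ·f
pos 35 'a': at 5  → match P0@[35:35],P2@[33:35],P5@[34:35]
pos 36 'c': at 4 ·f
pos 37 'a': at 5  → match P0@[37:37],P2@[35:37],P5@[36:37]
pos 38 'c': at 4 ·f
pos 39 'a': at 5  → match P0@[39:39],P2@[37:39],P5@[38:39]
pos 40 'a': at 1 ·f  → match P0@[40:40]
pos 41 'c': at 4
pos 42 'c': at 3 ·f  → match P1@[41:42]
pos 43 'a': at 11 ·f  → match P0@[43:43],P5@[42:43]
pos 44 'c': at 4 ·f
pos 45 'a': at 5  → match P0@[45:45],P2@[43:45],P5@[44:45]
pos 46 'c': at 4 ·f
pos 47 'a': at 5  → match P0@[47:47],P2@[45:47],P5@[46:47]
pos 48 'a': at 1 ·f  → match P0@[48:48]
pos 49 'c': at 4
pos 50 'a': at 5  → match P0@[50:50],P2@[48:50],P5@[49:50]
pos 51 'c': at 4 ·f
pos 52 'a': at 5  → match P0@[52:52],P2@[50:52],P5@[51:52]
pos 53 'a': at 1 ·f  → match P0@[53:53]
pos 54 'a': at 1 ·f  → match P0@[54:54]

Result: [[0,0],[2,1],[3,0],[3,5],[9,1],[11,0],[11,3],[14,0],[14,4],[14,5],[16,0],[16,2],[16,5],[18,0],[18,3],[20,0],[20,3],[22,0],[22,2],[22,5],[23,0],[26,0],[26,3],[29,0],[29,3],[30,0],[33,0],[33,4],[33,5],[35,0],[35,2],[35,5],[37,0],[37,2],[37,5],[39,0],[39,2],[39,5],[40,0],[42,1],[43,0],[43,5],[45,0],[45,2],[45,5],[47,0],[47,2],[47,5],[48,0],[50,0],[50,2],[50,5],[52,0],[52,2],[52,5],[53,0],[54,0]]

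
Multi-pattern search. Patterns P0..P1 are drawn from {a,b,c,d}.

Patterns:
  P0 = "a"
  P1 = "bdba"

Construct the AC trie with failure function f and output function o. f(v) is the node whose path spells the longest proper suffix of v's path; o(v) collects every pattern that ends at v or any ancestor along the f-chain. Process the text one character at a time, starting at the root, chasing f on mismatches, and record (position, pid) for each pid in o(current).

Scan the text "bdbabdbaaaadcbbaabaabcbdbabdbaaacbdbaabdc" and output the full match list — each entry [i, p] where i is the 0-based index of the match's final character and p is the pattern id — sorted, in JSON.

Build:
Trie (insert patterns):
  n0 'ε': a→1 b→2
  n1 'a': ·  [P0 ends]
  n2 'b': d→3
  n3 'bd': b→4
  n4 'bdb': a→5
  n5 'bdba': ·  [P1 ends]

Failure links (BFS by depth):
  n1('a'): parent n0 fail=0; on 'a' 0 → fail=0;  out {0}∪∅={0}
  n2('b'): parent n0 fail=0; on 'b' 0 → fail=0;  out ∅∪∅=∅
  n3('bd'): parent n2 fail=0; on 'd' 0 → fail=0;  out ∅∪∅=∅
  n4('bdb'): parent n3 fail=0; on 'b' 0 → fail=2;  out ∅∪∅=∅
  n5('bdba'): parent n4 fail=2; on 'a' 2→0 → fail=1;  out {1}∪{0}={0,1}

Run:
[0] read 'b'  n0⇒n2
[1] read 'd'  n2⇒n3
[2] read 'b'  n3⇒n4
[3] read 'a'  n4⇒n5  emit P0@[3:3],P1@[0:3]
[4] read 'b'  n5⇒n2 ·f
[5] read 'd'  n2⇒n3
[6] read 'b'  n3⇒n4
[7] read 'a'  n4⇒n5  emit P0@[7:7],P1@[4:7]
[8] read 'a'  n5⇒n1 ·f  emit P0@[8:8]
[9] read 'a'  n1⇒n1 ·f  emit P0@[9:9]
[10] read 'a'  n1⇒n1 ·f  emit P0@[10:10]
[11] read 'd'  n1⇒n0 ·f
[12] read 'c'  n0⇒n0
[13] read 'b'  n0⇒n2
[14] read 'b'  n2⇒n2 ·f
[15] read 'a'  n2⇒n1 ·f  emit P0@[15:15]
[16] read 'a'  n1⇒n1 ·f  emit P0@[16:16]
[17] read 'b'  n1⇒n2 ·f
[18] read 'a'  n2⇒n1 ·f  emit P0@[18:18]
[19] read 'a'  n1⇒n1 ·f  emit P0@[19:19]
[20] read 'b'  n1⇒n2 ·f
[21] read 'c'  n2⇒n0 ·f
[22] read 'b'  n0⇒n2
[23] read 'd'  n2⇒n3
[24] read 'b'  n3⇒n4
[25] read 'a'  n4⇒n5  emit P0@[25:25],P1@[22:25]
[26] read 'b'  n5⇒n2 ·f
[27] read 'd'  n2⇒n3
[28] read 'b'  n3⇒n4
[29] read 'a'  n4⇒n5  emit P0@[29:29],P1@[26:29]
[30] read 'a'  n5⇒n1 ·f  emit P0@[30:30]
[31] read 'a'  n1⇒n1 ·f  emit P0@[31:31]
[32] read 'c'  n1⇒n0 ·f
[33] read 'b'  n0⇒n2
[34] read 'd'  n2⇒n3
[35] read 'b'  n3⇒n4
[36] read 'a'  n4⇒n5  emit P0@[36:36],P1@[33:36]
[37] read 'a'  n5⇒n1 ·f  emit P0@[37:37]
[38] read 'b'  n1⇒n2 ·f
[39] read 'd'  n2⇒n3
[40] read 'c'  n3⇒n0 ·f

Matches: [[3,0],[3,1],[7,0],[7,1],[8,0],[9,0],[10,0],[15,0],[16,0],[18,0],[19,0],[25,0],[25,1],[29,0],[29,1],[30,0],[31,0],[36,0],[36,1],[37,0]]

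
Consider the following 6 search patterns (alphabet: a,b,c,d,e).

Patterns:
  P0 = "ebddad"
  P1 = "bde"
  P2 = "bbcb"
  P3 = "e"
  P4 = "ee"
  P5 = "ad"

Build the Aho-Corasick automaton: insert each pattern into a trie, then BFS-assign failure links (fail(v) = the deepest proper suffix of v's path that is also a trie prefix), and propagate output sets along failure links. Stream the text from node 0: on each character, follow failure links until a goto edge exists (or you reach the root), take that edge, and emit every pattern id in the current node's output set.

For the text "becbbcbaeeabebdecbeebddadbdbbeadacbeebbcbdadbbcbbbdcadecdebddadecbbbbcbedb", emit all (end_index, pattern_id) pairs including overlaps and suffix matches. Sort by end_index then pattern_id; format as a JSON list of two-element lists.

Build automaton:
Trie nodes:
  n0 'ε': a→14 b→7 e→1
  n1 'e': b→2 e→13  [P3 ends]
  n2 'eb': d→3
  n3 'ebd': d→4
  n4 'ebdd': a→5
  n5 'ebdda': d→6
  n6 'ebddad': ·  [P0 ends]
  n7 'b': b→10 d→8
  n8 'bd': e→9
  n9 'bde': ·  [P1 ends]
  n10 'bb': c→11
  n11 'bbc': b→12
  n12 'bbcb': ·  [P2 ends]
  n13 'ee': ·  [P4 ends]
  n14 'a': d→15
  n15 'ad': ·  [P5 ends]

BFS fail/out derivation:
  fail(1) 'e': from fail(0)=0 chase 'e': 0 ⇒ 0;  out={3}∪out(0)={3}
  fail(7) 'b': from fail(0)=0 chase 'b': 0 ⇒ 0;  out=∅∪out(0)=∅
  fail(14) 'a': from fail(0)=0 chase 'a': 0 ⇒ 0;  out=∅∪out(0)=∅
  fail(2) 'eb': from fail(1)=0 chase 'b': 0 ⇒ 7;  out=∅∪out(7)=∅
  fail(8) 'bd': from fail(7)=0 chase 'd': 0 ⇒ 0;  out=∅∪out(0)=∅
  fail(10) 'bb': from fail(7)=0 chase 'b': 0 ⇒ 7;  out=∅∪out(7)=∅
  fail(13) 'ee': from fail(1)=0 chase 'e': 0 ⇒ 1;  out={4}∪out(1)={3,4}
  fail(15) 'ad': from fail(14)=0 chase 'd': 0 ⇒ 0;  out={5}∪out(0)={5}
  fail(3) 'ebd': from fail(2)=7 chase 'd': 7 ⇒ 8;  out=∅∪out(8)=∅
  fail(9) 'bde': from fail(8)=0 chase 'e': 0 ⇒ 1;  out={1}∪out(1)={1,3}
  fail(11) 'bbc': from fail(10)=7 chase 'c': 7→0 ⇒ 0;  out=∅∪out(0)=∅
  fail(4) 'ebdd': from fail(3)=8 chase 'd': 8→0 ⇒ 0;  out=∅∪out(0)=∅
  fail(12) 'bbcb': from fail(11)=0 chase 'b': 0 ⇒ 7;  out={2}∪out(7)={2}
  fail(5) 'ebdda': from fail(4)=0 chase 'a': 0 ⇒ 14;  out=∅∪out(14)=∅
  fail(6) 'ebddad': from fail(5)=14 chase 'd': 14 ⇒ 15;  out={0}∪out(15)={0,5}

Scan:
i=0 'b': node 0→7
i=1 'e': node 7→1 (fail-walked)  emit P3@[1:1]
i=2 'c': node 1→0 (fail-walked)
i=3 'b': node 0→7
i=4 'b': node 7→10
i=5 'c': node 10→11
i=6 'b': node 11→12  emit P2@[3:6]
i=7 'a': node 12→14 (fail-walked)
i=8 'e': node 14→1 (fail-walked)  emit P3@[8:8]
i=9 'e': node 1→13  emit P3@[9:9],P4@[8:9]
i=10 'a': node 13→14 (fail-walked)
i=11 'b': node 14→7 (fail-walked)
i=12 'e': node 7→1 (fail-walked)  emit P3@[12:12]
i=13 'b': node 1→2
i=14 'd': node 2→3
i=15 'e': node 3→9 (fail-walked)  emit P1@[13:15],P3@[15:15]
i=16 'c': node 9→0 (fail-walked)
i=17 'b': node 0→7
i=18 'e': node 7→1 (fail-walked)  emit P3@[18:18]
i=19 'e': node 1→13  emit P3@[19:19],P4@[18:19]
i=20 'b': node 13→2 (fail-walked)
i=21 'd': node 2→3
i=22 'd': node 3→4
i=23 'a': node 4→5
i=24 'd': node 5→6  emit P0@[19:24],P5@[23:24]
i=25 'b': node 6→7 (fail-walked)
i=26 'd': node 7→8
i=27 'b': node 8→7 (fail-walked)
i=28 'b': node 7→10
i=29 'e': node 10→1 (fail-walked)  emit P3@[29:29]
i=30 'a': node 1→14 (fail-walked)
i=31 'd': node 14→15  emit P5@[30:31]
i=32 'a': node 15→14 (fail-walked)
i=33 'c': node 14→0 (fail-walked)
i=34 'b': node 0→7
i=35 'e': node 7→1 (fail-walked)  emit P3@[35:35]
i=36 'e': node 1→13  emit P3@[36:36],P4@[35:36]
i=37 'b': node 13→2 (fail-walked)
i=38 'b': node 2→10 (fail-walked)
i=39 'c': node 10→11
i=40 'b': node 11→12  emit P2@[37:40]
i=41 'd': node 12→8 (fail-walked)
i=42 'a': node 8→14 (fail-walked)
i=43 'd': node 14→15  emit P5@[42:43]
i=44 'b': node 15→7 (fail-walked)
i=45 'b': node 7→10
i=46 'c': node 10→11
i=47 'b': node 11→12  emit P2@[44:47]
i=48 'b': node 12→10 (fail-walked)
i=49 'b': node 10→10 (fail-walked)
i=50 'd': node 10→8 (fail-walked)
i=51 'c': node 8→0 (fail-walked)
i=52 'a': node 0→14
i=53 'd': node 14→15  emit P5@[52:53]
i=54 'e': node 15→1 (fail-walked)  emit P3@[54:54]
i=55 'c': node 1→0 (fail-walked)
i=56 'd': node 0→0
i=57 'e': node 0→1  emit P3@[57:57]
i=58 'b': node 1→2
i=59 'd': node 2→3
i=60 'd': node 3→4
i=61 'a': node 4→5
i=62 'd': node 5→6  emit P0@[57:62],P5@[61:62]
i=63 'e': node 6→1 (fail-walked)  emit P3@[63:63]
i=64 'c': node 1→0 (fail-walked)
i=65 'b': node 0→7
i=66 'b': node 7→10
i=67 'b': node 10→10 (fail-walked)
i=68 'b': node 10→10 (fail-walked)
i=69 'c': node 10→11
i=70 'b': node 11→12  emit P2@[67:70]
i=71 'e': node 12→1 (fail-walked)  emit P3@[71:71]
i=72 'd': node 1→0 (fail-walked)
i=73 'b': node 0→7

Matches: [[1,3],[6,2],[8,3],[9,3],[9,4],[12,3],[15,1],[15,3],[18,3],[19,3],[19,4],[24,0],[24,5],[29,3],[31,5],[35,3],[36,3],[36,4],[40,2],[43,5],[47,2],[53,5],[54,3],[57,3],[62,0],[62,5],[63,3],[70,2],[71,3]]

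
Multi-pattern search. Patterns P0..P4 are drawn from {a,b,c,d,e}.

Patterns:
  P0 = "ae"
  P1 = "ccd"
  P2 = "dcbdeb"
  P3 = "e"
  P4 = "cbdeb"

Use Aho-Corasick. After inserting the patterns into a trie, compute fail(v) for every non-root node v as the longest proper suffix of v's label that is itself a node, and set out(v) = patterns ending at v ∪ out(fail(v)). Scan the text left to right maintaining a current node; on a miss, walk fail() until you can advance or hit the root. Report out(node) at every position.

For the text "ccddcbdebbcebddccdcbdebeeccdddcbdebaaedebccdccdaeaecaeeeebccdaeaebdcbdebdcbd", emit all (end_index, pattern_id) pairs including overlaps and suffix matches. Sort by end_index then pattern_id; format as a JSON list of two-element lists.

Construct AC machine:
Trie nodes:
  0='ε' goto a→1 c→3 d→6 e→12
  1='a' goto e→2
  2='ae' goto ·  ←P0
  3='c' goto b→13 c→4
  4='cc' goto d→5
  5='ccd' goto ·  ←P1
  6='d' goto c→7
  7='dc' goto b→8
  8='dcb' goto d→9
  9='dcbd' goto e→10
  10='dcbde' goto b→11
  11='dcbdeb' goto ·  ←P2
  12='e' goto ·  ←P3
  13='cb' goto d→14
  14='cbd' goto e→15
  15='cbde' goto b→16
  16='cbdeb' goto ·  ←P4

BFS fail/out derivation:
  fail(1) 'a': from fail(0)=0 chase 'a': 0 ⇒ 0;  out=∅∪out(0)=∅
  fail(3) 'c': from fail(0)=0 chase 'c': 0 ⇒ 0;  out=∅∪out(0)=∅
  fail(6) 'd': from fail(0)=0 chase 'd': 0 ⇒ 0;  out=∅∪out(0)=∅
  fail(12) 'e': from fail(0)=0 chase 'e': 0 ⇒ 0;  out={3}∪out(0)={3}
  fail(2) 'ae': from fail(1)=0 chase 'e': 0 ⇒ 12;  out={0}∪out(12)={0,3}
  fail(4) 'cc': from fail(3)=0 chase 'c': 0 ⇒ 3;  out=∅∪out(3)=∅
  fail(7) 'dc': from fail(6)=0 chase 'c': 0 ⇒ 3;  out=∅∪out(3)=∅
  fail(13) 'cb': from fail(3)=0 chase 'b': 0 ⇒ 0;  out=∅∪out(0)=∅
  fail(5) 'ccd': from fail(4)=3 chase 'd': 3→0 ⇒ 6;  out={1}∪out(6)={1}
  fail(8) 'dcb': from fail(7)=3 chase 'b': 3 ⇒ 13;  out=∅∪out(13)=∅
  fail(14) 'cbd': from fail(13)=0 chase 'd': 0 ⇒ 6;  out=∅∪out(6)=∅
  fail(9) 'dcbd': from fail(8)=13 chase 'd': 13 ⇒ 14;  out=∅∪out(14)=∅
  fail(15) 'cbde': from fail(14)=6 chase 'e': 6→0 ⇒ 12;  out=∅∪out(12)={3}
  fail(10) 'dcbde': from fail(9)=14 chase 'e': 14 ⇒ 15;  out=∅∪out(15)={3}
  fail(16) 'cbdeb': from fail(15)=12 chase 'b': 12→0 ⇒ 0;  out={4}∪out(0)={4}
  fail(11) 'dcbdeb': from fail(10)=15 chase 'b': 15 ⇒ 16;  out={2}∪out(16)={2,4}

Text stream:
[0] read 'c'  n0⇒n3
[1] read 'c'  n3⇒n4
[2] read 'd'  n4⇒n5  → match P1@[0:2]
[3] read 'd'  n5⇒n6 (via fail)
[4] read 'c'  n6⇒n7
[5] read 'b'  n7⇒n8
[6] read 'd'  n8⇒n9
[7] read 'e'  n9⇒n10  → match P3@[7:7]
[8] read 'b'  n10⇒n11  → match P2@[3:8],P4@[4:8]
[9] read 'b'  n11⇒n0 (via fail)
[10] read 'c'  n0⇒n3
[11] read 'e'  n3⇒n12 (via fail)  → match P3@[11:11]
[12] read 'b'  n12⇒n0 (via fail)
[13] read 'd'  n0⇒n6
[14] read 'd'  n6⇒n6 (via fail)
[15] read 'c'  n6⇒n7
[16] read 'c'  n7⇒n4 (via fail)
[17] read 'd'  n4⇒n5  → match P1@[15:17]
[18] read 'c'  n5⇒n7 (via fail)
[19] read 'b'  n7⇒n8
[20] read 'd'  n8⇒n9
[21] read 'e'  n9⇒n10  → match P3@[21:21]
[22] read 'b'  n10⇒n11  → match P2@[17:22],P4@[18:22]
[23] read 'e'  n11⇒n12 (via fail)  → match P3@[23:23]
[24] read 'e'  n12⇒n12 (via fail)  → match P3@[24:24]
[25] read 'c'  n12⇒n3 (via fail)
[26] read 'c'  n3⇒n4
[27] read 'd'  n4⇒n5  → match P1@[25:27]
[28] read 'd'  n5⇒n6 (via fail)
[29] read 'd'  n6⇒n6 (via fail)
[30] read 'c'  n6⇒n7
[31] read 'b'  n7⇒n8
[32] read 'd'  n8⇒n9
[33] read 'e'  n9⇒n10  → match P3@[33:33]
[34] read 'b'  n10⇒n11  → match P2@[29:34],P4@[30:34]
[35] read 'a'  n11⇒n1 (via fail)
[36] read 'a'  n1⇒n1 (via fail)
[37] read 'e'  n1⇒n2  → match P0@[36:37],P3@[37:37]
[38] read 'd'  n2⇒n6 (via fail)
[39] read 'e'  n6⇒n12 (via fail)  → match P3@[39:39]
[40] read 'b'  n12⇒n0 (via fail)
[41] read 'c'  n0⇒n3
[42] read 'c'  n3⇒n4
[43] read 'd'  n4⇒n5  → match P1@[41:43]
[44] read 'c'  n5⇒n7 (via fail)
[45] read 'c'  n7⇒n4 (via fail)
[46] read 'd'  n4⇒n5  → match P1@[44:46]
[47] read 'a'  n5⇒n1 (via fail)
[48] read 'e'  n1⇒n2  → match P0@[47:48],P3@[48:48]
[49] read 'a'  n2⇒n1 (via fail)
[50] read 'e'  n1⇒n2  → match P0@[49:50],P3@[50:50]
[51] read 'c'  n2⇒n3 (via fail)
[52] read 'a'  n3⇒n1 (via fail)
[53] read 'e'  n1⇒n2  → match P0@[52:53],P3@[53:53]
[54] read 'e'  n2⇒n12 (via fail)  → match P3@[54:54]
[55] read 'e'  n12⇒n12 (via fail)  → match P3@[55:55]
[56] read 'e'  n12⇒n12 (via fail)  → match P3@[56:56]
[57] read 'b'  n12⇒n0 (via fail)
[58] read 'c'  n0⇒n3
[59] read 'c'  n3⇒n4
[60] read 'd'  n4⇒n5  → match P1@[58:60]
[61] read 'a'  n5⇒n1 (via fail)
[62] read 'e'  n1⇒n2  → match P0@[61:62],P3@[62:62]
[63] read 'a'  n2⇒n1 (via fail)
[64] read 'e'  n1⇒n2  → match P0@[63:64],P3@[64:64]
[65] read 'b'  n2⇒n0 (via fail)
[66] read 'd'  n0⇒n6
[67] read 'c'  n6⇒n7
[68] read 'b'  n7⇒n8
[69] read 'd'  n8⇒n9
[70] read 'e'  n9⇒n10  → match P3@[70:70]
[71] read 'b'  n10⇒n11  → match P2@[66:71],P4@[67:71]
[72] read 'd'  n11⇒n6 (via fail)
[73] read 'c'  n6⇒n7
[74] read 'b'  n7⇒n8
[75] read 'd'  n8⇒n9

All matches (sorted): [[2,1],[7,3],[8,2],[8,4],[11,3],[17,1],[21,3],[22,2],[22,4],[23,3],[24,3],[27,1],[33,3],[34,2],[34,4],[37,0],[37,3],[39,3],[43,1],[46,1],[48,0],[48,3],[50,0],[50,3],[53,0],[53,3],[54,3],[55,3],[56,3],[60,1],[62,0],[62,3],[64,0],[64,3],[70,3],[71,2],[71,4]]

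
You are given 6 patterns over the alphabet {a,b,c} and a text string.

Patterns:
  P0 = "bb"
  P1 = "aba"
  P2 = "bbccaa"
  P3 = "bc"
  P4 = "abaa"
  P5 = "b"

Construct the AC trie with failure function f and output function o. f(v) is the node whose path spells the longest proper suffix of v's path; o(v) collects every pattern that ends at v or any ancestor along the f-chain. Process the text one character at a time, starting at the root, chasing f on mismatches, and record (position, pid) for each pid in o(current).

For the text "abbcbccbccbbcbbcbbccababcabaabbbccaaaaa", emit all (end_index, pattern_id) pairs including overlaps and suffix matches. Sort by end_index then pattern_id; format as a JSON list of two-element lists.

Build:
Trie (insert patterns):
  n0 'ε': a→3 b→1
  n1 'b': b→2 c→10  ←P5
  n2 'bb': c→6  ←P0
  n3 'a': b→4
  n4 'ab': a→5
  n5 'aba': a→11  ←P1
  n6 'bbc': c→7
  n7 'bbcc': a→8
  n8 'bbcca': a→9
  n9 'bbccaa': ·  ←P2
  n10 'bc': ·  ←P3
  n11 'abaa': ·  ←P4

Failure links (BFS by depth):
  fail(1) 'b': from fail(0)=0 chase 'b': 0 ⇒ 0;  out={5}∪out(0)={5}
  fail(3) 'a': from fail(0)=0 chase 'a': 0 ⇒ 0;  out=∅∪out(0)=∅
  fail(2) 'bb': from fail(1)=0 chase 'b': 0 ⇒ 1;  out={0}∪out(1)={0,5}
  fail(4) 'ab': from fail(3)=0 chase 'b': 0 ⇒ 1;  out=∅∪out(1)={5}
  fail(10) 'bc': from fail(1)=0 chase 'c': 0 ⇒ 0;  out={3}∪out(0)={3}
  fail(5) 'aba': from fail(4)=1 chase 'a': 1→0 ⇒ 3;  out={1}∪out(3)={1}
  fail(6) 'bbc': from fail(2)=1 chase 'c': 1 ⇒ 10;  out=∅∪out(10)={3}
  fail(7) 'bbcc': from fail(6)=10 chase 'c': 10→0 ⇒ 0;  out=∅∪out(0)=∅
  fail(11) 'abaa': from fail(5)=3 chase 'a': 3→0 ⇒ 3;  out={4}∪out(3)={4}
  fail(8) 'bbcca': from fail(7)=0 chase 'a': 0 ⇒ 3;  out=∅∪out(3)=∅
  fail(9) 'bbccaa': from fail(8)=3 chase 'a': 3→0 ⇒ 3;  out={2}∪out(3)={2}

Run:
[0] read 'a'  n0⇒n3
[1] read 'b'  n3⇒n4  → match P5@[1:1]
[2] read 'b'  n4⇒n2 ·f  → match P0@[1:2],P5@[2:2]
[3] read 'c'  n2⇒n6  → match P3@[2:3]
[4] read 'b'  n6⇒n1 ·f  → match P5@[4:4]
[5] read 'c'  n1⇒n10  → match P3@[4:5]
[6] read 'c'  n10⇒n0 ·f
[7] read 'b'  n0⇒n1  → match P5@[7:7]
[8] read 'c'  n1⇒n10  → match P3@[7:8]
[9] read 'c'  n10⇒n0 ·f
[10] read 'b'  n0⇒n1  → match P5@[10:10]
[11] read 'b'  n1⇒n2  → match P0@[10:11],P5@[11:11]
[12] read 'c'  n2⇒n6  → match P3@[11:12]
[13] read 'b'  n6⇒n1 ·f  → match P5@[13:13]
[14] read 'b'  n1⇒n2  → match P0@[13:14],P5@[14:14]
[15] read 'c'  n2⇒n6  → match P3@[14:15]
[16] read 'b'  n6⇒n1 ·f  → match P5@[16:16]
[17] read 'b'  n1⇒n2  → match P0@[16:17],P5@[17:17]
[18] read 'c'  n2⇒n6  → match P3@[17:18]
[19] read 'c'  n6⇒n7
[20] read 'a'  n7⇒n8
[21] read 'b'  n8⇒n4 ·f  → match P5@[21:21]
[22] read 'a'  n4⇒n5  → match P1@[20:22]
[23] read 'b'  n5⇒n4 ·f  → match P5@[23:23]
[24] read 'c'  n4⇒n10 ·f  → match P3@[23:24]
[25] read 'a'  n10⇒n3 ·f
[26] read 'b'  n3⇒n4  → match P5@[26:26]
[27] read 'a'  n4⇒n5  → match P1@[25:27]
[28] read 'a'  n5⇒n11  → match P4@[25:28]
[29] read 'b'  n11⇒n4 ·f  → match P5@[29:29]
[30] read 'b'  n4⇒n2 ·f  → match P0@[29:30],P5@[30:30]
[31] read 'b'  n2⇒n2 ·f  → match P0@[30:31],P5@[31:31]
[32] read 'c'  n2⇒n6  → match P3@[31:32]
[33] read 'c'  n6⇒n7
[34] read 'a'  n7⇒n8
[35] read 'a'  n8⇒n9  → match P2@[30:35]
[36] read 'a'  n9⇒n3 ·f
[37] read 'a'  n3⇒n3 ·f
[38] read 'a'  n3⇒n3 ·f

All matches (sorted): [[1,5],[2,0],[2,5],[3,3],[4,5],[5,3],[7,5],[8,3],[10,5],[11,0],[11,5],[12,3],[13,5],[14,0],[14,5],[15,3],[16,5],[17,0],[17,5],[18,3],[21,5],[22,1],[23,5],[24,3],[26,5],[27,1],[28,4],[29,5],[30,0],[30,5],[31,0],[31,5],[32,3],[35,2]]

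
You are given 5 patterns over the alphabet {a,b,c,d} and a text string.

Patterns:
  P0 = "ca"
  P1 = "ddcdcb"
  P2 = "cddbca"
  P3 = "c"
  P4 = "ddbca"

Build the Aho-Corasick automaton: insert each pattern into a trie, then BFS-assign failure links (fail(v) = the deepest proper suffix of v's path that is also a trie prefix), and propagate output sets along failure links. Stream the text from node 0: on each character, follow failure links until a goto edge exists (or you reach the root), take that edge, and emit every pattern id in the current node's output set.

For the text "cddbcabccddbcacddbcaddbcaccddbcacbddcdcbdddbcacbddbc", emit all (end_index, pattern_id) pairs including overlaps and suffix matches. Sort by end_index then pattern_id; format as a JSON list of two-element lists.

Build:
Trie nodes:
  0='ε' goto c→1 d→3
  1='c' goto a→2 d→9  ←P3
  2='ca' goto ·  ←P0
  3='d' goto d→4
  4='dd' goto b→14 c→5
  5='ddc' goto d→6
  6='ddcd' goto c→7
  7='ddcdc' goto b→8
  8='ddcdcb' goto ·  ←P1
  9='cd' goto d→10
  10='cdd' goto b→11
  11='cddb' goto c→12
  12='cddbc' goto a→13
  13='cddbca' goto ·  ←P2
  14='ddb' goto c→15
  15='ddbc' goto a→16
  16='ddbca' goto ·  ←P4

BFS fail/out derivation:
  n1('c'): parent n0 fail=0; on 'c' 0 → fail=0;  out {3}∪∅={3}
  n3('d'): parent n0 fail=0; on 'd' 0 → fail=0;  out ∅∪∅=∅
  n2('ca'): parent n1 fail=0; on 'a' 0 → fail=0;  out {0}∪∅={0}
  n4('dd'): parent n3 fail=0; on 'd' 0 → fail=3;  out ∅∪∅=∅
  n9('cd'): parent n1 fail=0; on 'd' 0 → fail=3;  out ∅∪∅=∅
  n5('ddc'): parent n4 fail=3; on 'c' 3→0 → fail=1;  out ∅∪{3}={3}
  n10('cdd'): parent n9 fail=3; on 'd' 3 → fail=4;  out ∅∪∅=∅
  n14('ddb'): parent n4 fail=3; on 'b' 3→0 → fail=0;  out ∅∪∅=∅
  n6('ddcd'): parent n5 fail=1; on 'd' 1 → fail=9;  out ∅∪∅=∅
  n11('cddb'): parent n10 fail=4; on 'b' 4 → fail=14;  out ∅∪∅=∅
  n15('ddbc'): parent n14 fail=0; on 'c' 0 → fail=1;  out ∅∪{3}={3}
  n7('ddcdc'): parent n6 fail=9; on 'c' 9→3→0 → fail=1;  out ∅∪{3}={3}
  n12('cddbc'): parent n11 fail=14; on 'c' 14 → fail=15;  out ∅∪{3}={3}
  n16('ddbca'): parent n15 fail=1; on 'a' 1 → fail=2;  out {4}∪{0}={0,4}
  n8('ddcdcb'): parent n7 fail=1; on 'b' 1→0 → fail=0;  out {1}∪∅={1}
  n13('cddbca'): parent n12 fail=15; on 'a' 15 → fail=16;  out {2}∪{0,4}={0,2,4}

Text stream:
i=0 'c': node 0→1  ** P3@[0:0]
i=1 'd': node 1→9
i=2 'd': node 9→10
i=3 'b': node 10→11
i=4 'c': node 11→12  ** P3@[4:4]
i=5 'a': node 12→13  ** P0@[4:5],P2@[0:5],P4@[1:5]
i=6 'b': node 13→0 (fail-walked)
i=7 'c': node 0→1  ** P3@[7:7]
i=8 'c': node 1→1 (fail-walked)  ** P3@[8:8]
i=9 'd': node 1→9
i=10 'd': node 9→10
i=11 'b': node 10→11
i=12 'c': node 11→12  ** P3@[12:12]
i=13 'a': node 12→13  ** P0@[12:13],P2@[8:13],P4@[9:13]
i=14 'c': node 13→1 (fail-walked)  ** P3@[14:14]
i=15 'd': node 1→9
i=16 'd': node 9→10
i=17 'b': node 10→11
i=18 'c': node 11→12  ** P3@[18:18]
i=19 'a': node 12→13  ** P0@[18:19],P2@[14:19],P4@[15:19]
i=20 'd': node 13→3 (fail-walked)
i=21 'd': node 3→4
i=22 'b': node 4→14
i=23 'c': node 14→15  ** P3@[23:23]
i=24 'a': node 15→16  ** P0@[23:24],P4@[20:24]
i=25 'c': node 16→1 (fail-walked)  ** P3@[25:25]
i=26 'c': node 1→1 (fail-walked)  ** P3@[26:26]
i=27 'd': node 1→9
i=28 'd': node 9→10
i=29 'b': node 10→11
i=30 'c': node 11→12  ** P3@[30:30]
i=31 'a': node 12→13  ** P0@[30:31],P2@[26:31],P4@[27:31]
i=32 'c': node 13→1 (fail-walked)  ** P3@[32:32]
i=33 'b': node 1→0 (fail-walked)
i=34 'd': node 0→3
i=35 'd': node 3→4
i=36 'c': node 4→5  ** P3@[36:36]
i=37 'd': node 5→6
i=38 'c': node 6→7  ** P3@[38:38]
i=39 'b': node 7→8  ** P1@[34:39]
i=40 'd': node 8→3 (fail-walked)
i=41 'd': node 3→4
i=42 'd': node 4→4 (fail-walked)
i=43 'b': node 4→14
i=44 'c': node 14→15  ** P3@[44:44]
i=45 'a': node 15→16  ** P0@[44:45],P4@[41:45]
i=46 'c': node 16→1 (fail-walked)  ** P3@[46:46]
i=47 'b': node 1→0 (fail-walked)
i=48 'd': node 0→3
i=49 'd': node 3→4
i=50 'b': node 4→14
i=51 'c': node 14→15  ** P3@[51:51]

All matches (sorted): [[0,3],[4,3],[5,0],[5,2],[5,4],[7,3],[8,3],[12,3],[13,0],[13,2],[13,4],[14,3],[18,3],[19,0],[19,2],[19,4],[23,3],[24,0],[24,4],[25,3],[26,3],[30,3],[31,0],[31,2],[31,4],[32,3],[36,3],[38,3],[39,1],[44,3],[45,0],[45,4],[46,3],[51,3]]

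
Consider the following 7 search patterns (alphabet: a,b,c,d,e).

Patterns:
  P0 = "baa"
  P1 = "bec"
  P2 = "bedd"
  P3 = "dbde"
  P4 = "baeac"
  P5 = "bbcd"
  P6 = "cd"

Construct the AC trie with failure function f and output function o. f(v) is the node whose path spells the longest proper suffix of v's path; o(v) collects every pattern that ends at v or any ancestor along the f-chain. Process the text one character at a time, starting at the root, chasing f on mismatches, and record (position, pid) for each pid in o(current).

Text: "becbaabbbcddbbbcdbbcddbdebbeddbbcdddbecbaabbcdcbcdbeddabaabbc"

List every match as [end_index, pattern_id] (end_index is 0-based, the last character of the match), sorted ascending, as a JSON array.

Build automaton:
Trie (insert patterns):
  0='ε' goto b→1 c→18 d→8
  1='b' goto a→2 b→15 e→4
  2='ba' goto a→3 e→12
  3='baa' goto ·  [P0 ends]
  4='be' goto c→5 d→6
  5='bec' goto ·  [P1 ends]
  6='bed' goto d→7
  7='bedd' goto ·  [P2 ends]
  8='d' goto b→9
  9='db' goto d→10
  10='dbd' goto e→11
  11='dbde' goto ·  [P3 ends]
  12='bae' goto a→13
  13='baea' goto c→14
  14='baeac' goto ·  [P4 ends]
  15='bb' goto c→16
  16='bbc' goto d→17
  17='bbcd' goto ·  [P5 ends]
  18='c' goto d→19
  19='cd' goto ·  [P6 ends]

Failure links (BFS by depth):
  n1('b'): parent n0 fail=0; on 'b' 0 → fail=0;  out ∅∪∅=∅
  n8('d'): parent n0 fail=0; on 'd' 0 → fail=0;  out ∅∪∅=∅
  n18('c'): parent n0 fail=0; on 'c' 0 → fail=0;  out ∅∪∅=∅
  n2('ba'): parent n1 fail=0; on 'a' 0 → fail=0;  out ∅∪∅=∅
  n4('be'): parent n1 fail=0; on 'e' 0 → fail=0;  out ∅∪∅=∅
  n9('db'): parent n8 fail=0; on 'b' 0 → fail=1;  out ∅∪∅=∅
  n15('bb'): parent n1 fail=0; on 'b' 0 → fail=1;  out ∅∪∅=∅
  n19('cd'): parent n18 fail=0; on 'd' 0 → fail=8;  out {6}∪∅={6}
  n3('baa'): parent n2 fail=0; on 'a' 0 → fail=0;  out {0}∪∅={0}
  n5('bec'): parent n4 fail=0; on 'c' 0 → fail=18;  out {1}∪∅={1}
  n6('bed'): parent n4 fail=0; on 'd' 0 → fail=8;  out ∅∪∅=∅
  n10('dbd'): parent n9 fail=1; on 'd' 1→0 → fail=8;  out ∅∪∅=∅
  n12('bae'): parent n2 fail=0; on 'e' 0 → fail=0;  out ∅∪∅=∅
  n16('bbc'): parent n15 fail=1; on 'c' 1→0 → fail=18;  out ∅∪∅=∅
  n7('bedd'): parent n6 fail=8; on 'd' 8→0 → fail=8;  out {2}∪∅={2}
  n11('dbde'): parent n10 fail=8; on 'e' 8→0 → fail=0;  out {3}∪∅={3}
  n13('baea'): parent n12 fail=0; on 'a' 0 → fail=0;  out ∅∪∅=∅
  n17('bbcd'): parent n16 fail=18; on 'd' 18 → fail=19;  out {5}∪{6}={5,6}
  n14('baeac'): parent n13 fail=0; on 'c' 0 → fail=18;  out {4}∪∅={4}

Text stream:
[0] read 'b'  n0⇒n1
[1] read 'e'  n1⇒n4
[2] read 'c'  n4⇒n5  emit P1@[0:2]
[3] read 'b'  n5⇒n1 (via fail)
[4] read 'a'  n1⇒n2
[5] read 'a'  n2⇒n3  emit P0@[3:5]
[6] read 'b'  n3⇒n1 (via fail)
[7] read 'b'  n1⇒n15
[8] read 'b'  n15⇒n15 (via fail)
[9] read 'c'  n15⇒n16
[10] read 'd'  n16⇒n17  emit P5@[7:10],P6@[9:10]
[11] read 'd'  n17⇒n8 (via fail)
[12] read 'b'  n8⇒n9
[13] read 'b'  n9⇒n15 (via fail)
[14] read 'b'  n15⇒n15 (via fail)
[15] read 'c'  n15⇒n16
[16] read 'd'  n16⇒n17  emit P5@[13:16],P6@[15:16]
[17] read 'b'  n17⇒n9 (via fail)
[18] read 'b'  n9⇒n15 (via fail)
[19] read 'c'  n15⇒n16
[20] read 'd'  n16⇒n17  emit P5@[17:20],P6@[19:20]
[21] read 'd'  n17⇒n8 (via fail)
[22] read 'b'  n8⇒n9
[23] read 'd'  n9⇒n10
[24] read 'e'  n10⇒n11  emit P3@[21:24]
[25] read 'b'  n11⇒n1 (via fail)
[26] read 'b'  n1⇒n15
[27] read 'e'  n15⇒n4 (via fail)
[28] read 'd'  n4⇒n6
[29] read 'd'  n6⇒n7  emit P2@[26:29]
[30] read 'b'  n7⇒n9 (via fail)
[31] read 'b'  n9⇒n15 (via fail)
[32] read 'c'  n15⇒n16
[33] read 'd'  n16⇒n17  emit P5@[30:33],P6@[32:33]
[34] read 'd'  n17⇒n8 (via fail)
[35] read 'd'  n8⇒n8 (via fail)
[36] read 'b'  n8⇒n9
[37] read 'e'  n9⇒n4 (via fail)
[38] read 'c'  n4⇒n5  emit P1@[36:38]
[39] read 'b'  n5⇒n1 (via fail)
[40] read 'a'  n1⇒n2
[41] read 'a'  n2⇒n3  emit P0@[39:41]
[42] read 'b'  n3⇒n1 (via fail)
[43] read 'b'  n1⇒n15
[44] read 'c'  n15⇒n16
[45] read 'd'  n16⇒n17  emit P5@[42:45],P6@[44:45]
[46] read 'c'  n17⇒n18 (via fail)
[47] read 'b'  n18⇒n1 (via fail)
[48] read 'c'  n1⇒n18 (via fail)
[49] read 'd'  n18⇒n19  emit P6@[48:49]
[50] read 'b'  n19⇒n9 (via fail)
[51] read 'e'  n9⇒n4 (via fail)
[52] read 'd'  n4⇒n6
[53] read 'd'  n6⇒n7  emit P2@[50:53]
[54] read 'a'  n7⇒n0 (via fail)
[55] read 'b'  n0⇒n1
[56] read 'a'  n1⇒n2
[57] read 'a'  n2⇒n3  emit P0@[55:57]
[58] read 'b'  n3⇒n1 (via fail)
[59] read 'b'  n1⇒n15
[60] read 'c'  n15⇒n16

All matches (sorted): [[2,1],[5,0],[10,5],[10,6],[16,5],[16,6],[20,5],[20,6],[24,3],[29,2],[33,5],[33,6],[38,1],[41,0],[45,5],[45,6],[49,6],[53,2],[57,0]]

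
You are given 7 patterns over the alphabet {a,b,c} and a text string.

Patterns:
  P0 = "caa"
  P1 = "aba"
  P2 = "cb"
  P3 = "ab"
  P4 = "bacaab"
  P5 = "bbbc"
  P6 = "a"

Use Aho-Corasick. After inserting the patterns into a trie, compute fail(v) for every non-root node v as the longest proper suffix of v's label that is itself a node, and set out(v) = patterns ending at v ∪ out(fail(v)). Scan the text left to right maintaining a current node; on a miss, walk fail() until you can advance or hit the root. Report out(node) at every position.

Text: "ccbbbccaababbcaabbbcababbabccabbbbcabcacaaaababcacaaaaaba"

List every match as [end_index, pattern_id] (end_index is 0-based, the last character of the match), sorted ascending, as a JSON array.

Build automaton:
Trie (insert patterns):
  n0 'ε': a→4 b→8 c→1
  n1 'c': a→2 b→7
  n2 'ca': a→3
  n3 'caa': ·  ←P0
  n4 'a': b→5  ←P6
  n5 'ab': a→6  ←P3
  n6 'aba': ·  ←P1
  n7 'cb': ·  ←P2
  n8 'b': a→9 b→14
  n9 'ba': c→10
  n10 'bac': a→11
  n11 'baca': a→12
  n12 'bacaa': b→13
  n13 'bacaab': ·  ←P4
  n14 'bb': b→15
  n15 'bbb': c→16
  n16 'bbbc': ·  ←P5

Failure links (BFS by depth):
  n1('c'): parent n0 fail=0; on 'c' 0 → fail=0;  out ∅∪∅=∅
  n4('a'): parent n0 fail=0; on 'a' 0 → fail=0;  out {6}∪∅={6}
  n8('b'): parent n0 fail=0; on 'b' 0 → fail=0;  out ∅∪∅=∅
  n2('ca'): parent n1 fail=0; on 'a' 0 → fail=4;  out ∅∪{6}={6}
  n5('ab'): parent n4 fail=0; on 'b' 0 → fail=8;  out {3}∪∅={3}
  n7('cb'): parent n1 fail=0; on 'b' 0 → fail=8;  out {2}∪∅={2}
  n9('ba'): parent n8 fail=0; on 'a' 0 → fail=4;  out ∅∪{6}={6}
  n14('bb'): parent n8 fail=0; on 'b' 0 → fail=8;  out ∅∪∅=∅
  n3('caa'): parent n2 fail=4; on 'a' 4→0 → fail=4;  out {0}∪{6}={0,6}
  n6('aba'): parent n5 fail=8; on 'a' 8 → fail=9;  out {1}∪{6}={1,6}
  n10('bac'): parent n9 fail=4; on 'c' 4→0 → fail=1;  out ∅∪∅=∅
  n15('bbb'): parent n14 fail=8; on 'b' 8 → fail=14;  out ∅∪∅=∅
  n11('baca'): parent n10 fail=1; on 'a' 1 → fail=2;  out ∅∪{6}={6}
  n16('bbbc'): parent n15 fail=14; on 'c' 14→8→0 → fail=1;  out {5}∪∅={5}
  n12('bacaa'): parent n11 fail=2; on 'a' 2 → fail=3;  out ∅∪{0,6}={0,6}
  n13('bacaab'): parent n12 fail=3; on 'b' 3→4 → fail=5;  out {4}∪{3}={3,4}

Scan:
pos 0 'c': at 1
pos 1 'c': at 1 (fail-walked)
pos 2 'b': at 7  ** P2@[1:2]
pos 3 'b': at 14 (fail-walked)
pos 4 'b': at 15
pos 5 'c': at 16  ** P5@[2:5]
pos 6 'c': at 1 (fail-walked)
pos 7 'a': at 2  ** P6@[7:7]
pos 8 'a': at 3  ** P0@[6:8],P6@[8:8]
pos 9 'b': at 5 (fail-walked)  ** P3@[8:9]
pos 10 'a': at 6  ** P1@[8:10],P6@[10:10]
pos 11 'b': at 5 (fail-walked)  ** P3@[10:11]
pos 12 'b': at 14 (fail-walked)
pos 13 'c': at 1 (fail-walked)
pos 14 'a': at 2  ** P6@[14:14]
pos 15 'a': at 3  ** P0@[13:15],P6@[15:15]
pos 16 'b': at 5 (fail-walked)  ** P3@[15:16]
pos 17 'b': at 14 (fail-walked)
pos 18 'b': at 15
pos 19 'c': at 16  ** P5@[16:19]
pos 20 'a': at 2 (fail-walked)  ** P6@[20:20]
pos 21 'b': at 5 (fail-walked)  ** P3@[20:21]
pos 22 'a': at 6  ** P1@[20:22],P6@[22:22]
pos 23 'b': at 5 (fail-walked)  ** P3@[22:23]
pos 24 'b': at 14 (fail-walked)
pos 25 'a': at 9 (fail-walked)  ** P6@[25:25]
pos 26 'b': at 5 (fail-walked)  ** P3@[25:26]
pos 27 'c': at 1 (fail-walked)
pos 28 'c': at 1 (fail-walked)
pos 29 'a': at 2  ** P6@[29:29]
pos 30 'b': at 5 (fail-walked)  ** P3@[29:30]
pos 31 'b': at 14 (fail-walked)
pos 32 'b': at 15
pos 33 'b': at 15 (fail-walked)
pos 34 'c': at 16  ** P5@[31:34]
pos 35 'a': at 2 (fail-walked)  ** P6@[35:35]
pos 36 'b': at 5 (fail-walked)  ** P3@[35:36]
pos 37 'c': at 1 (fail-walked)
pos 38 'a': at 2  ** P6@[38:38]
pos 39 'c': at 1 (fail-walked)
pos 40 'a': at 2  ** P6@[40:40]
pos 41 'a': at 3  ** P0@[39:41],P6@[41:41]
pos 42 'a': at 4 (fail-walked)  ** P6@[42:42]
pos 43 'a': at 4 (fail-walked)  ** P6@[43:43]
pos 44 'b': at 5  ** P3@[43:44]
pos 45 'a': at 6  ** P1@[43:45],P6@[45:45]
pos 46 'b': at 5 (fail-walked)  ** P3@[45:46]
pos 47 'c': at 1 (fail-walked)
pos 48 'a': at 2  ** P6@[48:48]
pos 49 'c': at 1 (fail-walked)
pos 50 'a': at 2  ** P6@[50:50]
pos 51 'a': at 3  ** P0@[49:51],P6@[51:51]
pos 52 'a': at 4 (fail-walked)  ** P6@[52:52]
pos 53 'a': at 4 (fail-walked)  ** P6@[53:53]
pos 54 'a': at 4 (fail-walked)  ** P6@[54:54]
pos 55 'b': at 5  ** P3@[54:55]
pos 56 'a': at 6  ** P1@[54:56],P6@[56:56]

Matches: [[2,2],[5,5],[7,6],[8,0],[8,6],[9,3],[10,1],[10,6],[11,3],[14,6],[15,0],[15,6],[16,3],[19,5],[20,6],[21,3],[22,1],[22,6],[23,3],[25,6],[26,3],[29,6],[30,3],[34,5],[35,6],[36,3],[38,6],[40,6],[41,0],[41,6],[42,6],[43,6],[44,3],[45,1],[45,6],[46,3],[48,6],[50,6],[51,0],[51,6],[52,6],[53,6],[54,6],[55,3],[56,1],[56,6]]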